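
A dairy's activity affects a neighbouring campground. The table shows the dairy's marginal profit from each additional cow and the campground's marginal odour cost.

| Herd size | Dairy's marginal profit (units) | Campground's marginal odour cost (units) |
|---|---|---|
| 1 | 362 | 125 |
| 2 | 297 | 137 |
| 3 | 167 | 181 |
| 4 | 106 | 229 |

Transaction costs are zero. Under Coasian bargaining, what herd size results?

2

Bargaining reaches the level where marginal profit last exceeds marginal odour cost.
That holds through level 2 (297 ≥ 137) but not at 3 (167 < 181).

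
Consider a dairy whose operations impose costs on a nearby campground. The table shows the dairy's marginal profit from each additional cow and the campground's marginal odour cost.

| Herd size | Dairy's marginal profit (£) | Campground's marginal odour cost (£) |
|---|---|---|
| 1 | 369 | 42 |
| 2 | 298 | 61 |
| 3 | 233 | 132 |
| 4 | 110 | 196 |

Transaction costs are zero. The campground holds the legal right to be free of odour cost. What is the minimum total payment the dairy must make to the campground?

Efficient level: marginal profit ≥ marginal odour cost through level 3, so k* = 3.
With the campground holding the right, the dairy must at least compensate total damage at k*: 42 + 61 + 132 = 235.

£235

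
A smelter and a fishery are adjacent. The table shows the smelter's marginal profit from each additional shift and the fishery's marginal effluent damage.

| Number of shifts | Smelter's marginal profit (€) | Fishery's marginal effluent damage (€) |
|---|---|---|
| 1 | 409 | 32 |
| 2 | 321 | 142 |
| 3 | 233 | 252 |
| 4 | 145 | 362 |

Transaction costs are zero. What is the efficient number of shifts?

2

Bargaining reaches the level where marginal profit last exceeds marginal effluent damage.
That holds through level 2 (321 ≥ 142) but not at 3 (233 < 252).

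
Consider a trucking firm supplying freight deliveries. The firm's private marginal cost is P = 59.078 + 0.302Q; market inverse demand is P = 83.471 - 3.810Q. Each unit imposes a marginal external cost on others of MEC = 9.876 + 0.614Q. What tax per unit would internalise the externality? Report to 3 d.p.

Social marginal cost = private MC + MEC = 68.954 + 0.916Q.
Set SMC = demand: 68.954 + 0.916Q = 83.471 - 3.810Q → Q* = 3.0717.
The Pigouvian tax equals MEC at Q*: 9.876 + 0.614×3.0717 = 11.7620.

tax = 11.762 per unit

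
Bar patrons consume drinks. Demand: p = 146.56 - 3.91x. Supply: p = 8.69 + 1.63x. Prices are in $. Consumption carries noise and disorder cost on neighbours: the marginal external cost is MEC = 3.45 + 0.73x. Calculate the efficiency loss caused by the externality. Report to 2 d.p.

Market equilibrium (private): 8.69 + 1.63x = 146.56 - 3.91x → x_m = 24.8863.
Social marginal benefit = demand − MEC = 143.11 - 4.64x.
Set SMB = MC: 143.11 - 4.64x = 8.69 + 1.63x → x* = 21.4386.
The welfare-loss triangle has base |x_m − x*| and height MEC(x_m) (the vertical gap between SMB and MC is zero at x* and MEC at x_m).
DWL = ½ × 3.4477 × 21.6170 = 37.2645.

DWL = $37.26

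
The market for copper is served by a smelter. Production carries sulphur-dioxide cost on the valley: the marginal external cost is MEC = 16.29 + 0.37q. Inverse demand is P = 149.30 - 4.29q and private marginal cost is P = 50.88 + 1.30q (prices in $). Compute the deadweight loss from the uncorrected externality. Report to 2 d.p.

Market equilibrium (private): 50.88 + 1.30q = 149.30 - 4.29q → q_m = 17.6064.
Social marginal cost = private MC + MEC = 67.17 + 1.67q.
Set SMC = demand: 67.17 + 1.67q = 149.30 - 4.29q → q* = 13.7802.
The welfare-loss triangle has base |q_m − q*| and height MEC(q_m) (the vertical gap between SMC and demand is zero at q* and MEC at q_m).
DWL = ½ × 3.8262 × 22.8044 = 43.6271.

DWL = $43.63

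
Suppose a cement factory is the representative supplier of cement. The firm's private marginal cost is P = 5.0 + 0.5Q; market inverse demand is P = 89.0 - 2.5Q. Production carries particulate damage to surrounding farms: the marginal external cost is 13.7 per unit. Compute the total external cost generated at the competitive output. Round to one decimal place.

383.6

Market equilibrium (private): 5.0 + 0.5Q = 89.0 - 2.5Q → Q_m = 28.0000.
Total external cost = MEC × Q_m = 13.7 × 28.0000 = 383.6000.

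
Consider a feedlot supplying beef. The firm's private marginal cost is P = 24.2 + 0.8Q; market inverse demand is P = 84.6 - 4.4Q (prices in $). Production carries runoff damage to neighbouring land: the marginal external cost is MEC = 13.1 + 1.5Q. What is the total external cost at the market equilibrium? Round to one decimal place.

$253.3

Market equilibrium (private): 24.2 + 0.8Q = 84.6 - 4.4Q → Q_m = 11.6154.
Total external cost = ∫₀^{Q_m} (13.1 + 1.5Q) dQ = 13.1×11.6154 + ½×1.5×11.6154² = 253.3499.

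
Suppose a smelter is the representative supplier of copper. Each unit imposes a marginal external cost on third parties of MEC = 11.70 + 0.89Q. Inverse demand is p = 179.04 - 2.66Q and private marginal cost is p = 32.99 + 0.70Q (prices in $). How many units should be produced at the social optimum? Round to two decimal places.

Social marginal cost = private MC + MEC = 44.69 + 1.59Q.
Set SMC = demand: 44.69 + 1.59Q = 179.04 - 2.66Q → Q* = 31.6118.

Q* = 31.61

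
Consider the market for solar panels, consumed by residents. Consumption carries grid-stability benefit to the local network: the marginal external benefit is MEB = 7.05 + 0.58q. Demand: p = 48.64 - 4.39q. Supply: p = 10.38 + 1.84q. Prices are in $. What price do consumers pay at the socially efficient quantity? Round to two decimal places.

P = $13.43

Social marginal benefit = demand + MEB = 55.69 - 3.81q.
Set SMB = MC: 55.69 - 3.81q = 10.38 + 1.84q → q* = 8.0195.
Consumer price on the demand curve at q*: 48.64 − 4.39×8.0195 = 13.4344.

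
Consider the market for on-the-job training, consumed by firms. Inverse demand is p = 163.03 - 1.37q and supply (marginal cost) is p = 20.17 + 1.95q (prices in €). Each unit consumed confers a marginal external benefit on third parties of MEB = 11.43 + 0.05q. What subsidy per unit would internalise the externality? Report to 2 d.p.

subsidy = €13.79 per unit

Social marginal benefit = demand + MEB = 174.46 - 1.32q.
Set SMB = MC: 174.46 - 1.32q = 20.17 + 1.95q → q* = 47.1835.
The Pigouvian subsidy equals MEB at q*: 11.43 + 0.05×47.1835 = 13.7892.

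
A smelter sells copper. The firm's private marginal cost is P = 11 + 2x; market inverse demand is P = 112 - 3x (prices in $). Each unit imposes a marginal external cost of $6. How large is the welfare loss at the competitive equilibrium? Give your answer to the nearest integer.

Market equilibrium (private): 11 + 2x = 112 - 3x → x_m = 20.2000.
Social marginal cost = private MC + MEC = 17 + 2x.
Set SMC = demand: 17 + 2x = 112 - 3x → x* = 19.0000.
Between x* and x_m the wedge SMC − demand runs linearly from 0 to MEC(x_m), so the loss is a triangle.
DWL = ½ × 1.2000 × 6.0000 = 3.6000.

DWL = $4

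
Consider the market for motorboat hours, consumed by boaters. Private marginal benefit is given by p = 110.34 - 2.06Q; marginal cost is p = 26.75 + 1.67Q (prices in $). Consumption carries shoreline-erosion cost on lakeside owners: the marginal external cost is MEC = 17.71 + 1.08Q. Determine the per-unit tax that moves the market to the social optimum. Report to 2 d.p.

Social marginal benefit = demand − MEC = 92.63 - 3.14Q.
Set SMB = MC: 92.63 - 3.14Q = 26.75 + 1.67Q → Q* = 13.6965.
The Pigouvian tax equals MEC at Q*: 17.71 + 1.08×13.6965 = 32.5022.

tax = $32.50 per unit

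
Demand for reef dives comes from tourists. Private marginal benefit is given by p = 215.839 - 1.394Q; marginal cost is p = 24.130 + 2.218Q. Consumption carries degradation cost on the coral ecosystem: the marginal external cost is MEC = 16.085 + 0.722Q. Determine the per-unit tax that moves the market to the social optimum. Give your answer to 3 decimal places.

Social marginal benefit = demand − MEC = 199.754 - 2.116Q.
Set SMB = MC: 199.754 - 2.116Q = 24.130 + 2.218Q → Q* = 40.5224.
The Pigouvian tax equals MEC at Q*: 16.085 + 0.722×40.5224 = 45.3422.

tax = 45.342 per unit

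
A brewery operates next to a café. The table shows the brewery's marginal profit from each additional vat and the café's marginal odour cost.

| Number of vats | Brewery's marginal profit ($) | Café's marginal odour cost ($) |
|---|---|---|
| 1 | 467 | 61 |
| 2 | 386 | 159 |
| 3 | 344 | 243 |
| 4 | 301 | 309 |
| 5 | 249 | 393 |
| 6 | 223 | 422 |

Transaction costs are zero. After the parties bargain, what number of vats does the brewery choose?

Bargaining reaches the level where marginal profit last exceeds marginal odour cost.
That holds through level 3 (344 ≥ 243) but not at 4 (301 < 309).

3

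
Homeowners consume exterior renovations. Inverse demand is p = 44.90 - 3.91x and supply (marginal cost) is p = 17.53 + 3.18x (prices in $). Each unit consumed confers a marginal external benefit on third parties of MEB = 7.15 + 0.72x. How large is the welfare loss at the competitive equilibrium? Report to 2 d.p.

DWL = $7.74

Market equilibrium (private): 17.53 + 3.18x = 44.90 - 3.91x → x_m = 3.8604.
Social marginal benefit = demand + MEB = 52.05 - 3.19x.
Set SMB = MC: 52.05 - 3.19x = 17.53 + 3.18x → x* = 5.4192.
The loss is the area between SMB and MC from x* to x_m; with linear curves that's a triangle of height MEB(x_m).
DWL = ½ × 1.5588 × 9.9295 = 7.7391.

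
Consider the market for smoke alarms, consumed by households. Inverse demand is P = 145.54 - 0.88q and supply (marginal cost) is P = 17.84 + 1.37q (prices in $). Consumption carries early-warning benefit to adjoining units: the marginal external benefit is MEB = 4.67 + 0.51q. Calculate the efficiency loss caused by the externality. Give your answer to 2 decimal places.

Market equilibrium (private): 17.84 + 1.37q = 145.54 - 0.88q → q_m = 56.7556.
Social marginal benefit = demand + MEB = 150.21 - 0.37q.
Set SMB = MC: 150.21 - 0.37q = 17.84 + 1.37q → q* = 76.0747.
The loss is the area between SMB and MC from q* to q_m; with linear curves that's a triangle of height MEB(q_m).
DWL = ½ × 19.3191 × 33.6153 = 324.7087.

DWL = $324.71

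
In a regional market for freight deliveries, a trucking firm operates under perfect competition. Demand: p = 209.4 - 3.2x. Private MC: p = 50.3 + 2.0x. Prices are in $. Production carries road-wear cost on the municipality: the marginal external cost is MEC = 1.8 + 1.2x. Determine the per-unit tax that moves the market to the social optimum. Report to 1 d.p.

Social marginal cost = private MC + MEC = 52.1 + 3.2x.
Set SMC = demand: 52.1 + 3.2x = 209.4 - 3.2x → x* = 24.5781.
The Pigouvian tax equals MEC at x*: 1.8 + 1.2×24.5781 = 31.2937.

tax = $31.3 per unit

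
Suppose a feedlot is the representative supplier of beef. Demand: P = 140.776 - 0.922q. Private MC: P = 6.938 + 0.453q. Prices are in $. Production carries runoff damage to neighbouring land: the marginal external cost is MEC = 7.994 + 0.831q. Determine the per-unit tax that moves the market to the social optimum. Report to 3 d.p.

Social marginal cost = private MC + MEC = 14.932 + 1.284q.
Set SMC = demand: 14.932 + 1.284q = 140.776 - 0.922q → q* = 57.0462.
The Pigouvian tax equals MEC at q*: 7.994 + 0.831×57.0462 = 55.3994.

tax = $55.399 per unit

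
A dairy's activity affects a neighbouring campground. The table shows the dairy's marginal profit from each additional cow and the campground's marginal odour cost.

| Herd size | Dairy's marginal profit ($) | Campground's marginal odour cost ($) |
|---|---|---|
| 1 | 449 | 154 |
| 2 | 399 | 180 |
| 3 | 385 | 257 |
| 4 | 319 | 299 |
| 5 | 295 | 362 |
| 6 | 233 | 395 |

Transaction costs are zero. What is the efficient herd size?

4

Bargaining reaches the level where marginal profit last exceeds marginal odour cost.
That holds through level 4 (319 ≥ 299) but not at 5 (295 < 362).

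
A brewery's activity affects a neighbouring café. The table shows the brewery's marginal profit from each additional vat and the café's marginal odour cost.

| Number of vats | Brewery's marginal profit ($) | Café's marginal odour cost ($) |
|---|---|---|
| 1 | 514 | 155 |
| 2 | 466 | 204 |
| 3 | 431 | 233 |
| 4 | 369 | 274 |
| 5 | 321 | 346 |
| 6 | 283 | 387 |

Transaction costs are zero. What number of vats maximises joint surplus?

4

Bargaining reaches the level where marginal profit last exceeds marginal odour cost.
That holds through level 4 (369 ≥ 274) but not at 5 (321 < 346).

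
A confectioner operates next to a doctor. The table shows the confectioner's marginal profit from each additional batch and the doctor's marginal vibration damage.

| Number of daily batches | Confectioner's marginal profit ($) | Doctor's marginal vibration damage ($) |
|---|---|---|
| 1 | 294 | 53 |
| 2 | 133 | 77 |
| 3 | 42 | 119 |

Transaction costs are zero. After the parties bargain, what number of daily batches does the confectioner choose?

2

Bargaining reaches the level where marginal profit last exceeds marginal vibration damage.
That holds through level 2 (133 ≥ 77) but not at 3 (42 < 119).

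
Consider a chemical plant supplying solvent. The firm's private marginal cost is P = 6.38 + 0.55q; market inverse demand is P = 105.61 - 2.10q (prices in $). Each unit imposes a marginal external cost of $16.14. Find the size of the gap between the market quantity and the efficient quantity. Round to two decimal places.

Market equilibrium (private): 6.38 + 0.55q = 105.61 - 2.10q → q_m = 37.4453.
Social marginal cost = private MC + MEC = 22.52 + 0.55q.
Set SMC = demand: 22.52 + 0.55q = 105.61 - 2.10q → q* = 31.3547.
Gap = |37.4453 − 31.3547| = 6.0906.

6.09 units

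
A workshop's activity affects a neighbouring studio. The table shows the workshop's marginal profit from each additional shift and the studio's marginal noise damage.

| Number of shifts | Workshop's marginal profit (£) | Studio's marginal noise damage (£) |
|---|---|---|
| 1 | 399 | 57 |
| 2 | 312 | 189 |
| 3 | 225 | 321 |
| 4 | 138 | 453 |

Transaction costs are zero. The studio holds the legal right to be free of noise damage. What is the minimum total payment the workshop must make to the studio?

Efficient level: marginal profit ≥ marginal noise damage through level 2, so k* = 2.
With the studio holding the right, the workshop must at least compensate total damage at k*: 57 + 189 = 246.

£246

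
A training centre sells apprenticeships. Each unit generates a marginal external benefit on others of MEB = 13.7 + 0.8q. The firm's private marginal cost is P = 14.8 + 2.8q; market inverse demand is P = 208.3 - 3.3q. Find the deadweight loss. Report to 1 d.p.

Market equilibrium (private): 14.8 + 2.8q = 208.3 - 3.3q → q_m = 31.7213.
Social marginal cost = private MC − MEB = 1.1 + 2.0q.
Set SMC = demand: 1.1 + 2.0q = 208.3 - 3.3q → q* = 39.0943.
The loss is the area between SMC and demand from q* to q_m; with linear curves that's a triangle of height MEB(q_m).
DWL = ½ × 7.3730 × 39.0770 = 144.0574.

DWL = 144.1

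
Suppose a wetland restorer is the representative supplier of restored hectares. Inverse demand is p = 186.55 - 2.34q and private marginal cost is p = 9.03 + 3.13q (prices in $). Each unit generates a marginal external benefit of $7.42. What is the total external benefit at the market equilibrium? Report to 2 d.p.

$240.80

Market equilibrium (private): 9.03 + 3.13q = 186.55 - 2.34q → q_m = 32.4534.
Total external benefit = MEB × q_m = 7.42 × 32.4534 = 240.8042.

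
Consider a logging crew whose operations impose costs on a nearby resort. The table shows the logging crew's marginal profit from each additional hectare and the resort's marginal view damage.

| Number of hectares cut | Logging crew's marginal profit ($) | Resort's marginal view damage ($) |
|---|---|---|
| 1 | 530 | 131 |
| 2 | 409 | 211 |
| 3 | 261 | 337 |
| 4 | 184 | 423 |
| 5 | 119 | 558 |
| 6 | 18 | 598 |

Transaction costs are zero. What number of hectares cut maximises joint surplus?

2

Bargaining reaches the level where marginal profit last exceeds marginal view damage.
That holds through level 2 (409 ≥ 211) but not at 3 (261 < 337).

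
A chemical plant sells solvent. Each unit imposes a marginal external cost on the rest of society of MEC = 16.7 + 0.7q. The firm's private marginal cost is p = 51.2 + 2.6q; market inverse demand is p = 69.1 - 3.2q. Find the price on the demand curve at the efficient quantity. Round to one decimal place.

Social marginal cost = private MC + MEC = 67.9 + 3.3q.
Set SMC = demand: 67.9 + 3.3q = 69.1 - 3.2q → q* = 0.1846.
Consumer price on the demand curve at q*: 69.1 − 3.2×0.1846 = 68.5093.

P = 68.5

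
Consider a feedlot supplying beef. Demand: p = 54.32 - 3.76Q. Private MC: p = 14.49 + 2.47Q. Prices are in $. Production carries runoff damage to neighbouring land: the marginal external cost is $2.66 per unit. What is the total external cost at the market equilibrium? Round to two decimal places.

$17.01

Market equilibrium (private): 14.49 + 2.47Q = 54.32 - 3.76Q → Q_m = 6.3933.
Total external cost = MEC × Q_m = 2.66 × 6.3933 = 17.0062.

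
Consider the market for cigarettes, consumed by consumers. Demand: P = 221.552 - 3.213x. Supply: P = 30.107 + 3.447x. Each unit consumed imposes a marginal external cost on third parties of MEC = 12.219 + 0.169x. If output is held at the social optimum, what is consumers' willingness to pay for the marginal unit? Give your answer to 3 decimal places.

P = 137.227

Social marginal benefit = demand − MEC = 209.333 - 3.382x.
Set SMB = MC: 209.333 - 3.382x = 30.107 + 3.447x → x* = 26.2448.
Consumer price on the demand curve at x*: 221.552 − 3.213×26.2448 = 137.2275.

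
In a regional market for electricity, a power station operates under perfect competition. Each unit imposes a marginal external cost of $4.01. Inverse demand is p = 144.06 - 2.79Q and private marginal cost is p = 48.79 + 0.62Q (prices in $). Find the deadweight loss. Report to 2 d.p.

Market equilibrium (private): 48.79 + 0.62Q = 144.06 - 2.79Q → Q_m = 27.9384.
Social marginal cost = private MC + MEC = 52.80 + 0.62Q.
Set SMC = demand: 52.80 + 0.62Q = 144.06 - 2.79Q → Q* = 26.7625.
The loss is the area between SMC and demand from Q* to Q_m; with linear curves that's a triangle of height MEC(Q_m).
DWL = ½ × 1.1759 × 4.0100 = 2.3577.

DWL = $2.36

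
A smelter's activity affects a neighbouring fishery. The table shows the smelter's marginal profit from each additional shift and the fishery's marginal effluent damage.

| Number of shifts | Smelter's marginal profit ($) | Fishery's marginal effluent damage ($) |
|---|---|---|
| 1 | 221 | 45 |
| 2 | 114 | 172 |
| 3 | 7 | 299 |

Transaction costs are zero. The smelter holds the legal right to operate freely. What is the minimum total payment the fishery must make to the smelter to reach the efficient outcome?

$121

Left alone the smelter would choose level 3 (marginal profit stays positive).
Efficient level: k* = 1 (marginal profit ≥ marginal effluent damage through 1).
The fishery must at least cover the smelter's forgone profit from cutting 3→1: 114 + 7 = 121.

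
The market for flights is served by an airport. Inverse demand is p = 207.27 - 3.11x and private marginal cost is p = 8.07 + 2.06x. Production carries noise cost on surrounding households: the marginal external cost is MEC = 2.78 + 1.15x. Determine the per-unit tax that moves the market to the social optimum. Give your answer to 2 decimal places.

Social marginal cost = private MC + MEC = 10.85 + 3.21x.
Set SMC = demand: 10.85 + 3.21x = 207.27 - 3.11x → x* = 31.0791.
The Pigouvian tax equals MEC at x*: 2.78 + 1.15×31.0791 = 38.5210.

tax = 38.52 per unit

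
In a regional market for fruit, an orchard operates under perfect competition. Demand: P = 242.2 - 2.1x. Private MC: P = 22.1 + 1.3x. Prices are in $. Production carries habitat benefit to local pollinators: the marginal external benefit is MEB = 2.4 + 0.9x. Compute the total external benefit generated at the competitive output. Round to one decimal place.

Market equilibrium (private): 22.1 + 1.3x = 242.2 - 2.1x → x_m = 64.7353.
Total external benefit = ∫₀^{x_m} (2.4 + 0.9x) dx = 2.4×64.7353 + ½×0.9×64.7353² = 2041.1613.

$2041.2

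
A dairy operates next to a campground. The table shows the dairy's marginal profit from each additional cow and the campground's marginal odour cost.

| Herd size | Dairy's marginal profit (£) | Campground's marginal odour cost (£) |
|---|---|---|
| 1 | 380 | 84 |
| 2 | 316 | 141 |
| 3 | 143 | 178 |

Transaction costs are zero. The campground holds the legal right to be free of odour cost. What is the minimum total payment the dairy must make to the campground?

Efficient level: marginal profit ≥ marginal odour cost through level 2, so k* = 2.
With the campground holding the right, the dairy must at least compensate total damage at k*: 84 + 141 = 225.

£225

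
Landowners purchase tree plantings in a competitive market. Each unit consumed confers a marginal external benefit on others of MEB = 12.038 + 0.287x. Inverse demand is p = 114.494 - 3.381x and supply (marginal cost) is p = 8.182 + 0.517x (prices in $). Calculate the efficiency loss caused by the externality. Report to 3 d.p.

DWL = $54.644

Market equilibrium (private): 8.182 + 0.517x = 114.494 - 3.381x → x_m = 27.2735.
Social marginal benefit = demand + MEB = 126.532 - 3.094x.
Set SMB = MC: 126.532 - 3.094x = 8.182 + 0.517x → x* = 32.7749.
Between x* and x_m the wedge SMB − MC runs linearly from 0 to MEB(x_m), so the loss is a triangle.
DWL = ½ × 5.5014 × 19.8655 = 54.6440.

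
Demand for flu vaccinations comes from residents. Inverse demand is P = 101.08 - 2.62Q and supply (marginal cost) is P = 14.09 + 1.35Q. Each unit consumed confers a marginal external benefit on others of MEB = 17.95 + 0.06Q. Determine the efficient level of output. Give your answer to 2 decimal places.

Social marginal benefit = demand + MEB = 119.03 - 2.56Q.
Set SMB = MC: 119.03 - 2.56Q = 14.09 + 1.35Q → Q* = 26.8389.

Q* = 26.84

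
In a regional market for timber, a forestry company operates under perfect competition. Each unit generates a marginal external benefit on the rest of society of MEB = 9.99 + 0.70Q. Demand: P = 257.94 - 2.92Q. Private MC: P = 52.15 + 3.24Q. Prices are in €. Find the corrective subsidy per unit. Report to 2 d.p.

subsidy = €37.65 per unit

Social marginal cost = private MC − MEB = 42.16 + 2.54Q.
Set SMC = demand: 42.16 + 2.54Q = 257.94 - 2.92Q → Q* = 39.5201.
The Pigouvian subsidy equals MEB at Q*: 9.99 + 0.70×39.5201 = 37.6541.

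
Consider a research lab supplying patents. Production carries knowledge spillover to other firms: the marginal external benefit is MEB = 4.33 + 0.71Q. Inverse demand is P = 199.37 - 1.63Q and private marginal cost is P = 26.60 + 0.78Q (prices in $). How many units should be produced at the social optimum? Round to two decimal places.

Social marginal cost = private MC − MEB = 22.27 + 0.07Q.
Set SMC = demand: 22.27 + 0.07Q = 199.37 - 1.63Q → Q* = 104.1765.

Q* = 104.18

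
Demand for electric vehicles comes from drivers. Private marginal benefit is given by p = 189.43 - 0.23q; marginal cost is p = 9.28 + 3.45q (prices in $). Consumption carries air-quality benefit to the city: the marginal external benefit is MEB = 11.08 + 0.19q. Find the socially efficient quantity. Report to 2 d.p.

Social marginal benefit = demand + MEB = 200.51 - 0.04q.
Set SMB = MC: 200.51 - 0.04q = 9.28 + 3.45q → q* = 54.7937.

q* = 54.79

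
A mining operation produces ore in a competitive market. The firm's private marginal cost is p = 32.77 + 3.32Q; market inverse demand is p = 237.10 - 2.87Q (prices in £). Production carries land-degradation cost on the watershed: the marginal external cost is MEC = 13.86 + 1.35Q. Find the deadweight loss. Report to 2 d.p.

DWL = £226.34

Market equilibrium (private): 32.77 + 3.32Q = 237.10 - 2.87Q → Q_m = 33.0097.
Social marginal cost = private MC + MEC = 46.63 + 4.67Q.
Set SMC = demand: 46.63 + 4.67Q = 237.10 - 2.87Q → Q* = 25.2613.
The welfare-loss triangle has base |Q_m − Q*| and height MEC(Q_m) (the vertical gap between SMC and demand is zero at Q* and MEC at Q_m).
DWL = ½ × 7.7484 × 58.4231 = 226.3428.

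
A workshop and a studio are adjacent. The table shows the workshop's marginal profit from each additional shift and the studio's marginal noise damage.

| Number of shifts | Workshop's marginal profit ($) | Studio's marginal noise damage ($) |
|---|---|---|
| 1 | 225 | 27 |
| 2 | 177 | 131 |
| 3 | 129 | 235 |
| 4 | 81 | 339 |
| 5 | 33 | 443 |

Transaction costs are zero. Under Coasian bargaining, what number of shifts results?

2

Bargaining reaches the level where marginal profit last exceeds marginal noise damage.
That holds through level 2 (177 ≥ 131) but not at 3 (129 < 235).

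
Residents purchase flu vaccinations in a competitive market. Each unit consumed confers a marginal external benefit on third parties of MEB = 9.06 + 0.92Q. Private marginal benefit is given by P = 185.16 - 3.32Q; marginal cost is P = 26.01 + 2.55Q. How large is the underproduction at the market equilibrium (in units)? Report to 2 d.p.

Market equilibrium (private): 26.01 + 2.55Q = 185.16 - 3.32Q → Q_m = 27.1124.
Social marginal benefit = demand + MEB = 194.22 - 2.40Q.
Set SMB = MC: 194.22 - 2.40Q = 26.01 + 2.55Q → Q* = 33.9818.
Gap = |27.1124 − 33.9818| = 6.8694.

6.87 units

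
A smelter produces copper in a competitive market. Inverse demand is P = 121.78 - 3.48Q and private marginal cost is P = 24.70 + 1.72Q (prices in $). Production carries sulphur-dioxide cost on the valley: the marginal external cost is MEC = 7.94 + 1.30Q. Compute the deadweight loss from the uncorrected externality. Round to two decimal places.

DWL = $79.81

Market equilibrium (private): 24.70 + 1.72Q = 121.78 - 3.48Q → Q_m = 18.6692.
Social marginal cost = private MC + MEC = 32.64 + 3.02Q.
Set SMC = demand: 32.64 + 3.02Q = 121.78 - 3.48Q → Q* = 13.7138.
The loss is the area between SMC and demand from Q* to Q_m; with linear curves that's a triangle of height MEC(Q_m).
DWL = ½ × 4.9554 × 32.2100 = 79.8067.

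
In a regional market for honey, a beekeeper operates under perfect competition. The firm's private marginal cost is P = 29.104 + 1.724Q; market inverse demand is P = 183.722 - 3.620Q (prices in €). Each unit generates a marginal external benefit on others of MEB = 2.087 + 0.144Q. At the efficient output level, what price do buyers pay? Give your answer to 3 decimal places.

P = €74.631

Social marginal cost = private MC − MEB = 27.017 + 1.580Q.
Set SMC = demand: 27.017 + 1.580Q = 183.722 - 3.620Q → Q* = 30.1356.
Consumer price on the demand curve at Q*: 183.722 − 3.620×30.1356 = 74.6311.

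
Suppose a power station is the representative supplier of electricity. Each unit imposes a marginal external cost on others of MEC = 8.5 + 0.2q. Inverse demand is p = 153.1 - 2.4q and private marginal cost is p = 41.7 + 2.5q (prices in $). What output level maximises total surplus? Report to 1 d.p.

q* = 20.2

Social marginal cost = private MC + MEC = 50.2 + 2.7q.
Set SMC = demand: 50.2 + 2.7q = 153.1 - 2.4q → q* = 20.1765.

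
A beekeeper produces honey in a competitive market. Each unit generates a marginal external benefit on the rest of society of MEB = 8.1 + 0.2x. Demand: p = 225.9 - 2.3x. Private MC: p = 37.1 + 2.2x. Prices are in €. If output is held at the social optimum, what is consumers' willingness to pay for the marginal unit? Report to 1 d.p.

P = €120.6

Social marginal cost = private MC − MEB = 29.0 + 2.0x.
Set SMC = demand: 29.0 + 2.0x = 225.9 - 2.3x → x* = 45.7907.
Consumer price on the demand curve at x*: 225.9 − 2.3×45.7907 = 120.5814.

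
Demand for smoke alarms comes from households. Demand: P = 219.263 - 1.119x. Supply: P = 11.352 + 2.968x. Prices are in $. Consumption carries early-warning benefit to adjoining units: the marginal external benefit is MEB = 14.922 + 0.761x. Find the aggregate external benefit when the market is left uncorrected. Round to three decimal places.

$1743.793

Market equilibrium (private): 11.352 + 2.968x = 219.263 - 1.119x → x_m = 50.8713.
Total external benefit = ∫₀^{x_m} (14.922 + 0.761x) dx = 14.922×50.8713 + ½×0.761×50.8713² = 1743.7934.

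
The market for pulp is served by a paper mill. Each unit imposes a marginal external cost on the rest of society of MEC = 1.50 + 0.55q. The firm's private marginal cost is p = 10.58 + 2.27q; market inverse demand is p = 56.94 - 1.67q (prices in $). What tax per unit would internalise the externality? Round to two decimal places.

Social marginal cost = private MC + MEC = 12.08 + 2.82q.
Set SMC = demand: 12.08 + 2.82q = 56.94 - 1.67q → q* = 9.9911.
The Pigouvian tax equals MEC at q*: 1.50 + 0.55×9.9911 = 6.9951.

tax = $7.00 per unit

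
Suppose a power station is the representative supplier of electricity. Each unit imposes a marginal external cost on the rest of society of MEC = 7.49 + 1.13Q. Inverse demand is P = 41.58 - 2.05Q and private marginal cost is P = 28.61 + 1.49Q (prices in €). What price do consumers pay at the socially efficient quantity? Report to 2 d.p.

P = €39.17

Social marginal cost = private MC + MEC = 36.10 + 2.62Q.
Set SMC = demand: 36.10 + 2.62Q = 41.58 - 2.05Q → Q* = 1.1734.
Consumer price on the demand curve at Q*: 41.58 − 2.05×1.1734 = 39.1745.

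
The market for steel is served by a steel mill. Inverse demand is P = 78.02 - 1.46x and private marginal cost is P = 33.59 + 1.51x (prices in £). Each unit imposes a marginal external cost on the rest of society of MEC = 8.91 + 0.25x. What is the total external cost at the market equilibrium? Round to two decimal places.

Market equilibrium (private): 33.59 + 1.51x = 78.02 - 1.46x → x_m = 14.9596.
Total external cost = ∫₀^{x_m} (8.91 + 0.25x) dx = 8.91×14.9596 + ½×0.25×14.9596² = 161.2637.

£161.26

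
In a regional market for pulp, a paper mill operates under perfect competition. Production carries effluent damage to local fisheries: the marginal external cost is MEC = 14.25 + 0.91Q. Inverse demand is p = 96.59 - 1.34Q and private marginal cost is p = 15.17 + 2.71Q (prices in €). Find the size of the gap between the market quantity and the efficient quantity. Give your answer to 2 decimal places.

6.56 units

Market equilibrium (private): 15.17 + 2.71Q = 96.59 - 1.34Q → Q_m = 20.1037.
Social marginal cost = private MC + MEC = 29.42 + 3.62Q.
Set SMC = demand: 29.42 + 3.62Q = 96.59 - 1.34Q → Q* = 13.5423.
Gap = |20.1037 − 13.5423| = 6.5614.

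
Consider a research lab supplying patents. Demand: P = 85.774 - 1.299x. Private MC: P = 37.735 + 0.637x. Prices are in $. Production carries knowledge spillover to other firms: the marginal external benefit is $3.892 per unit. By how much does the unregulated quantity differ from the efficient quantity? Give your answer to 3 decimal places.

Market equilibrium (private): 37.735 + 0.637x = 85.774 - 1.299x → x_m = 24.8135.
Social marginal cost = private MC − MEB = 33.843 + 0.637x.
Set SMC = demand: 33.843 + 0.637x = 85.774 - 1.299x → x* = 26.8239.
Gap = |24.8135 − 26.8239| = 2.0104.

2.010 units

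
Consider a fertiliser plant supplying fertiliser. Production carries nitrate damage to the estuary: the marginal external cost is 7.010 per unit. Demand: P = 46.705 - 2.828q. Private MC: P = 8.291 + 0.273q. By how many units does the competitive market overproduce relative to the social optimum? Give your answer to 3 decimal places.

2.261 units

Market equilibrium (private): 8.291 + 0.273q = 46.705 - 2.828q → q_m = 12.3876.
Social marginal cost = private MC + MEC = 15.301 + 0.273q.
Set SMC = demand: 15.301 + 0.273q = 46.705 - 2.828q → q* = 10.1271.
Gap = |12.3876 − 10.1271| = 2.2605.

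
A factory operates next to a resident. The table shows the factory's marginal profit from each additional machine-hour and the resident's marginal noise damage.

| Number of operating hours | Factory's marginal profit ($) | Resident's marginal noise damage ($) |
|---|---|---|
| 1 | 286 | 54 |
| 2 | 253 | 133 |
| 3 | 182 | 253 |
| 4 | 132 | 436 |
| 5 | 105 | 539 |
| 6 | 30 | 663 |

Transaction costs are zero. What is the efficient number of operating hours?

2

Bargaining reaches the level where marginal profit last exceeds marginal noise damage.
That holds through level 2 (253 ≥ 133) but not at 3 (182 < 253).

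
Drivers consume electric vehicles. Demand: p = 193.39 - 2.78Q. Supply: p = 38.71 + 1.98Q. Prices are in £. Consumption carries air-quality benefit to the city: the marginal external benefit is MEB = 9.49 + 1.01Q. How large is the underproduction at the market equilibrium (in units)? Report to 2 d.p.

Market equilibrium (private): 38.71 + 1.98Q = 193.39 - 2.78Q → Q_m = 32.4958.
Social marginal benefit = demand + MEB = 202.88 - 1.77Q.
Set SMB = MC: 202.88 - 1.77Q = 38.71 + 1.98Q → Q* = 43.7787.
Gap = |32.4958 − 43.7787| = 11.2829.

11.28 units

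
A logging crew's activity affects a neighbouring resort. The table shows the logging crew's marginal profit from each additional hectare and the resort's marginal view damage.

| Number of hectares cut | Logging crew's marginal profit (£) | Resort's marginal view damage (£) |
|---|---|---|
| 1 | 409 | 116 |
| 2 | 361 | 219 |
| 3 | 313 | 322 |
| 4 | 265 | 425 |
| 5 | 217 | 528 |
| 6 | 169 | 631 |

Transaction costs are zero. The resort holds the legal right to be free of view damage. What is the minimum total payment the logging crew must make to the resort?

Efficient level: marginal profit ≥ marginal view damage through level 2, so k* = 2.
With the resort holding the right, the logging crew must at least compensate total damage at k*: 116 + 219 = 335.

£335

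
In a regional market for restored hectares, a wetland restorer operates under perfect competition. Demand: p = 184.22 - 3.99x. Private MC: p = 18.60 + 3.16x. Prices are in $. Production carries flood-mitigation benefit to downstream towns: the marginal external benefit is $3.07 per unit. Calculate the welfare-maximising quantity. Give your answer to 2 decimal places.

x* = 23.59

Social marginal cost = private MC − MEB = 15.53 + 3.16x.
Set SMC = demand: 15.53 + 3.16x = 184.22 - 3.99x → x* = 23.5930.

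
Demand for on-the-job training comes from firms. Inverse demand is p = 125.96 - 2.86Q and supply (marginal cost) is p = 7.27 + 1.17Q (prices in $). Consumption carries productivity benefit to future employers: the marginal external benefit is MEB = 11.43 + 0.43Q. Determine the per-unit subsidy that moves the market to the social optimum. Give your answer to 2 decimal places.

subsidy = $26.97 per unit

Social marginal benefit = demand + MEB = 137.39 - 2.43Q.
Set SMB = MC: 137.39 - 2.43Q = 7.27 + 1.17Q → Q* = 36.1444.
The Pigouvian subsidy equals MEB at Q*: 11.43 + 0.43×36.1444 = 26.9721.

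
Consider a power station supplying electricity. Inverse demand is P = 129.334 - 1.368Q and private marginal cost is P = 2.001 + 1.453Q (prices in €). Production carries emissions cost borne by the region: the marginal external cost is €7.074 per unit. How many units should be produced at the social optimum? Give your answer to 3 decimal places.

Q* = 42.630

Social marginal cost = private MC + MEC = 9.075 + 1.453Q.
Set SMC = demand: 9.075 + 1.453Q = 129.334 - 1.368Q → Q* = 42.6299.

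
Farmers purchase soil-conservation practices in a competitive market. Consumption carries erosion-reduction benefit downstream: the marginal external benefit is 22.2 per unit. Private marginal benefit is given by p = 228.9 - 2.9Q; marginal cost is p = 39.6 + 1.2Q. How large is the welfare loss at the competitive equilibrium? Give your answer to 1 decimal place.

Market equilibrium (private): 39.6 + 1.2Q = 228.9 - 2.9Q → Q_m = 46.1707.
Social marginal benefit = demand + MEB = 251.1 - 2.9Q.
Set SMB = MC: 251.1 - 2.9Q = 39.6 + 1.2Q → Q* = 51.5854.
The welfare-loss triangle has base |Q_m − Q*| and height MEB(Q_m) (the vertical gap between SMB and MC is zero at Q* and MEB at Q_m).
DWL = ½ × 5.4147 × 22.2000 = 60.1032.

DWL = 60.1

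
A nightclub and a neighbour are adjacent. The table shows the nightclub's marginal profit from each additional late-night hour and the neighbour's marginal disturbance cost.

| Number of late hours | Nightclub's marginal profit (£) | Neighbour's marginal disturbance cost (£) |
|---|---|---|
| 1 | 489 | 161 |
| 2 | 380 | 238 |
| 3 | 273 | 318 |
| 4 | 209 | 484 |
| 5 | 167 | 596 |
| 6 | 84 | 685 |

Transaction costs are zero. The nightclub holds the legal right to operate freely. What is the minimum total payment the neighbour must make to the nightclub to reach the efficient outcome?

Left alone the nightclub would choose level 6 (marginal profit stays positive).
Efficient level: k* = 2 (marginal profit ≥ marginal disturbance cost through 2).
The neighbour must at least cover the nightclub's forgone profit from cutting 6→2: 273 + 209 + 167 + 84 = 733.

£733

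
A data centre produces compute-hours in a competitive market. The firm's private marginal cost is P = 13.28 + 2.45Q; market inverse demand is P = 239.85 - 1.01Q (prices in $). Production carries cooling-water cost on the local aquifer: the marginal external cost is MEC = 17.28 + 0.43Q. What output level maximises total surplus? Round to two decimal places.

Social marginal cost = private MC + MEC = 30.56 + 2.88Q.
Set SMC = demand: 30.56 + 2.88Q = 239.85 - 1.01Q → Q* = 53.8021.

Q* = 53.80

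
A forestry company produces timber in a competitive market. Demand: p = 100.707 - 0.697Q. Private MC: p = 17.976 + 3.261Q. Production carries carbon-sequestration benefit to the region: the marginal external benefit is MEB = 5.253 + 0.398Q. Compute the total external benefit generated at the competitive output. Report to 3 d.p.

196.743

Market equilibrium (private): 17.976 + 3.261Q = 100.707 - 0.697Q → Q_m = 20.9022.
Total external benefit = ∫₀^{Q_m} (5.253 + 0.398Q) dQ = 5.253×20.9022 + ½×0.398×20.9022² = 196.7427.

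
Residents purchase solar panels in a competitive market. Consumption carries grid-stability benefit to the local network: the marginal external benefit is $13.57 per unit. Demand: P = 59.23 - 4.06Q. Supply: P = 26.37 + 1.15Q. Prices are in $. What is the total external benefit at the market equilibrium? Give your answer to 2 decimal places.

Market equilibrium (private): 26.37 + 1.15Q = 59.23 - 4.06Q → Q_m = 6.3071.
Total external benefit = MEB × Q_m = 13.57 × 6.3071 = 85.5873.

$85.59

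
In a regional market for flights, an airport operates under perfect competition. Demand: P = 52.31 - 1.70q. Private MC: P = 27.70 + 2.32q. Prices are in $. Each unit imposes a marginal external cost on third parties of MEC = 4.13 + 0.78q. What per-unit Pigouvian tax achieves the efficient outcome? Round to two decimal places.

Social marginal cost = private MC + MEC = 31.83 + 3.10q.
Set SMC = demand: 31.83 + 3.10q = 52.31 - 1.70q → q* = 4.2667.
The Pigouvian tax equals MEC at q*: 4.13 + 0.78×4.2667 = 7.4580.

tax = $7.46 per unit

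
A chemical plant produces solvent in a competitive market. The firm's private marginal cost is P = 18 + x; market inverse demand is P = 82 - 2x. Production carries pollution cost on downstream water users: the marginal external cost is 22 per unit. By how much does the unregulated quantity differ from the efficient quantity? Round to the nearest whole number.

Market equilibrium (private): 18 + x = 82 - 2x → x_m = 21.3333.
Social marginal cost = private MC + MEC = 40 + x.
Set SMC = demand: 40 + x = 82 - 2x → x* = 14.0000.
Gap = |21.3333 − 14.0000| = 7.3333.

7 units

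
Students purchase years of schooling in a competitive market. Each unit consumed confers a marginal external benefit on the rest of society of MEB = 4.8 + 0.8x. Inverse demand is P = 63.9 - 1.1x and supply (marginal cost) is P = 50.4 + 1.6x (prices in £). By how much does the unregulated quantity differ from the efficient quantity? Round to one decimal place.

4.6 units

Market equilibrium (private): 50.4 + 1.6x = 63.9 - 1.1x → x_m = 5.0000.
Social marginal benefit = demand + MEB = 68.7 - 0.3x.
Set SMB = MC: 68.7 - 0.3x = 50.4 + 1.6x → x* = 9.6316.
Gap = |5.0000 − 9.6316| = 4.6316.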